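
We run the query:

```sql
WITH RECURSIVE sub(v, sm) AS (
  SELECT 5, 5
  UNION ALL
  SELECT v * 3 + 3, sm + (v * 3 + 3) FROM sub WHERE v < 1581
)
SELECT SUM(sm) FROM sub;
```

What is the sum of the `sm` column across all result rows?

10592

Base: v=5, sm=5.
Iteration 1: 5 < 1581 holds -> v = 5 * 3 + 3 = 18, sm = 5 + 18 = 23.
Iteration 2: 18 < 1581 holds -> v = 18 * 3 + 3 = 57, sm = 23 + 57 = 80.
Iteration 3: 57 < 1581 holds -> v = 57 * 3 + 3 = 174, sm = 80 + 174 = 254.
Iteration 4: 174 < 1581 holds -> v = 174 * 3 + 3 = 525, sm = 254 + 525 = 779.
Iteration 5: 525 < 1581 holds -> v = 525 * 3 + 3 = 1578, sm = 779 + 1578 = 2357.
Iteration 6: 1578 < 1581 holds -> v = 1578 * 3 + 3 = 4737, sm = 2357 + 4737 = 7094.
Iteration 7: 4737 < 1581 fails; recursion stops.
SUM(sm) = 5 + 23 + 80 + 254 + 779 + 2357 + 7094 = 10592.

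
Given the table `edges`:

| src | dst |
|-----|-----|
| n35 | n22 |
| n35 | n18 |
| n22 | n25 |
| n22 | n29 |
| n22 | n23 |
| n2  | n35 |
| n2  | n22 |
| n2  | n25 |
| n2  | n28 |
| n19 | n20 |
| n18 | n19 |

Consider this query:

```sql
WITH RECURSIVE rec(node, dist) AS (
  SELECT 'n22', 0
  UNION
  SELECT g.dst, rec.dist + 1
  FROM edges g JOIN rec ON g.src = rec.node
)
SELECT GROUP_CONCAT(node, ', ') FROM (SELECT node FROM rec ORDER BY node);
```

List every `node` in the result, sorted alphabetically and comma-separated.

n22, n23, n25, n29

Base: (n22, dist=0).
Iteration 1: edges from {n22} -> (n23, dist=1), (n25, dist=1), (n29, dist=1).
Iteration 2: no outgoing edges from {n23,n25,n29}; recursion stops.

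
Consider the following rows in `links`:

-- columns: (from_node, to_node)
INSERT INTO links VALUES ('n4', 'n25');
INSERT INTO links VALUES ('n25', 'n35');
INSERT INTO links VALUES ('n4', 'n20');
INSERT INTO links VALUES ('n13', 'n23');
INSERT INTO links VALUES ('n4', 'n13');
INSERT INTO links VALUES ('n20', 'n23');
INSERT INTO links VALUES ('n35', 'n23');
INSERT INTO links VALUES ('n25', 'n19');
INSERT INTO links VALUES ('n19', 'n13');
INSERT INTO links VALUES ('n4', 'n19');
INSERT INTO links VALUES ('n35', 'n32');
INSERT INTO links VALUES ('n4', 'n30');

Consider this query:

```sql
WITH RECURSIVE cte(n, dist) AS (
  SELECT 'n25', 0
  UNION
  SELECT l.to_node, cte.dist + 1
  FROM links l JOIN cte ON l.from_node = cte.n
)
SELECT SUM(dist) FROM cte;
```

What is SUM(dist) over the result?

11

Base: (n25, dist=0).
Iteration 1: edges from {n25} -> (n19, dist=1), (n35, dist=1).
Iteration 2: edges from {n19,n35} -> (n13, dist=2), (n23, dist=2), (n32, dist=2).
Iteration 3: edges from {n13,n23,n32} -> (n23, dist=3).
Iteration 4: no outgoing edges from {n23}; recursion stops.
SUM(dist) = 0 + 1 + 1 + 2 + 2 + 2 + 3 = 11.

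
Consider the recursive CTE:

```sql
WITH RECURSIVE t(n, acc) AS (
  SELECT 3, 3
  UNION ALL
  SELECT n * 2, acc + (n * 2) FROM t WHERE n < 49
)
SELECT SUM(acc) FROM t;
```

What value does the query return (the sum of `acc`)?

Base: n=3, acc=3.
Iteration 1: 3 < 49 holds -> n = 3 * 2 = 6, acc = 3 + 6 = 9.
Iteration 2: 6 < 49 holds -> n = 6 * 2 = 12, acc = 9 + 12 = 21.
Iteration 3: 12 < 49 holds -> n = 12 * 2 = 24, acc = 21 + 24 = 45.
Iteration 4: 24 < 49 holds -> n = 24 * 2 = 48, acc = 45 + 48 = 93.
Iteration 5: 48 < 49 holds -> n = 48 * 2 = 96, acc = 93 + 96 = 189.
Iteration 6: 96 < 49 fails; recursion stops.
SUM(acc) = 3 + 9 + 21 + 45 + 93 + 189 = 360.

360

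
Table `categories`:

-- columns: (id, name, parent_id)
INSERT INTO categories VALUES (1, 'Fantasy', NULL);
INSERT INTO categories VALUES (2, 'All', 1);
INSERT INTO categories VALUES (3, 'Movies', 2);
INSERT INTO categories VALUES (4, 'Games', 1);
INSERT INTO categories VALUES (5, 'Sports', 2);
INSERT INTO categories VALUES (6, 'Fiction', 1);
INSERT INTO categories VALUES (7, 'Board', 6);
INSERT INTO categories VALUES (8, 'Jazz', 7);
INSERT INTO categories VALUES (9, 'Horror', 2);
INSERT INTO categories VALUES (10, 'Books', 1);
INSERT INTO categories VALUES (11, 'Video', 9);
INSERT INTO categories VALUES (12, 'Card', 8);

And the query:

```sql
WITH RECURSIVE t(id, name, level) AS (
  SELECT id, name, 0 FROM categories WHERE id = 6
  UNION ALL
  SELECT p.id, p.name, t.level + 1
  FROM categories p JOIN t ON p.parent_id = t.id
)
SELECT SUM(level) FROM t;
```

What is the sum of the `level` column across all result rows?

Base: id=6 (Fiction) at level 0.
Iteration 1: rows with parent_id in {6} -> Board (id 7, level 1).
Iteration 2: rows with parent_id in {7} -> Jazz (id 8, level 2).
Iteration 3: rows with parent_id in {8} -> Card (id 12, level 3).
Iteration 4: no rows with parent_id in {12}; recursion stops.
SUM(level) = 0 + 1 + 2 + 3 = 6.

6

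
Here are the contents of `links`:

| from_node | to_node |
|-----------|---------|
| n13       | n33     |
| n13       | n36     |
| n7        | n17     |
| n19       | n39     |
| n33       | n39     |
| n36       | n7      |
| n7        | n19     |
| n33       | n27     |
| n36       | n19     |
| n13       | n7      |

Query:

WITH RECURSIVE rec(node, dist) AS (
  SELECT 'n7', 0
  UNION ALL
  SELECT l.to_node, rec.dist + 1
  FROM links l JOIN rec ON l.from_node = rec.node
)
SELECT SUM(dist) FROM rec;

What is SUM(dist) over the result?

Base: (n7, dist=0).
Iteration 1: edges from {n7} -> (n17, dist=1), (n19, dist=1).
Iteration 2: edges from {n17,n19} -> (n39, dist=2).
Iteration 3: no outgoing edges from {n39}; recursion stops.
SUM(dist) = 0 + 1 + 1 + 2 = 4.

4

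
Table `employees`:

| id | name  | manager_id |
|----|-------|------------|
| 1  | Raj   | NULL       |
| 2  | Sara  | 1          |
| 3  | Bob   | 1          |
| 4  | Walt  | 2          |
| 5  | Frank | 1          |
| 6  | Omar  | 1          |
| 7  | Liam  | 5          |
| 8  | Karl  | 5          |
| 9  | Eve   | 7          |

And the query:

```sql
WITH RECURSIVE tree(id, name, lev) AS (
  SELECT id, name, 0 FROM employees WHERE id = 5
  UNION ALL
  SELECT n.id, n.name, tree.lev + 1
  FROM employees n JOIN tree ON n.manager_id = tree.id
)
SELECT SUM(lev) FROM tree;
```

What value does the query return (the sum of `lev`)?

4

Base: id=5 (Frank) at lev 0.
Iteration 1: rows with manager_id in {5} -> Liam (id 7, lev 1), Karl (id 8, lev 1).
Iteration 2: rows with manager_id in {7,8} -> Eve (id 9, lev 2).
Iteration 3: no rows with manager_id in {9}; recursion stops.
SUM(lev) = 0 + 1 + 1 + 2 = 4.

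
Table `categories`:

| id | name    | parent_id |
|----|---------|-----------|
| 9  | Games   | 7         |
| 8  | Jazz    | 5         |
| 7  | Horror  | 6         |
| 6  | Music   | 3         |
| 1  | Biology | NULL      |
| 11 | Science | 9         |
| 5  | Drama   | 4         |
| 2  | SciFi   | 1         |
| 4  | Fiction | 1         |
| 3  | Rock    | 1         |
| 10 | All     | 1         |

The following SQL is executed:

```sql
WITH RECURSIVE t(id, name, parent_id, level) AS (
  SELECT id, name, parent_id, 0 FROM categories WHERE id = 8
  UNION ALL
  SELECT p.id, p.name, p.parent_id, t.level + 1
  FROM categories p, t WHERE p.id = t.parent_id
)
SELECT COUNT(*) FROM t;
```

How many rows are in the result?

4

Base: id=8 (Jazz), parent_id=5, level 0.
Iteration 1: join on id=5 -> Drama (id 5, parent_id=4, level 1).
Iteration 2: join on id=4 -> Fiction (id 4, parent_id=1, level 2).
Iteration 3: join on id=1 -> Biology (id 1, parent_id=NULL, level 3).
Iteration 4: parent_id is NULL; no match; recursion stops.
Total rows emitted: 4.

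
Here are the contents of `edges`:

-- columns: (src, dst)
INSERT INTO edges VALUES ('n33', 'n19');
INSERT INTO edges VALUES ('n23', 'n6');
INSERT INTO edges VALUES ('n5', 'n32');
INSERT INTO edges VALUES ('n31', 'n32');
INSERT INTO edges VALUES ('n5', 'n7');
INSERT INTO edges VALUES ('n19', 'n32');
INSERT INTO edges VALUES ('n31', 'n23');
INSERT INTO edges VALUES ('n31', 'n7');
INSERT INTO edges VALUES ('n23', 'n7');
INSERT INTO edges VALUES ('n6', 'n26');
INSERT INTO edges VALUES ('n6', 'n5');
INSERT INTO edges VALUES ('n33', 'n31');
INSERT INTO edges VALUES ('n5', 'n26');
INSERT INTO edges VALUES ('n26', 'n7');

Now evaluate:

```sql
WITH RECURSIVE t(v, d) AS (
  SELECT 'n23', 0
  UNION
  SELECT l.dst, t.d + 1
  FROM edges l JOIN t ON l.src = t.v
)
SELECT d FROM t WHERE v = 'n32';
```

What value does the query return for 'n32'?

3

Base: (n23, d=0).
Iteration 1: edges from {n23} -> (n6, d=1), (n7, d=1).
Iteration 2: edges from {n6,n7} -> (n26, d=2), (n5, d=2).
Iteration 3: edges from {n26,n5} -> (n26, d=3), (n32, d=3), (n7, d=3). [UNION drops 1 duplicate row(s)]
Iteration 4: edges from {n26,n32,n7} -> (n7, d=4).
Iteration 5: no outgoing edges from {n7}; recursion stops.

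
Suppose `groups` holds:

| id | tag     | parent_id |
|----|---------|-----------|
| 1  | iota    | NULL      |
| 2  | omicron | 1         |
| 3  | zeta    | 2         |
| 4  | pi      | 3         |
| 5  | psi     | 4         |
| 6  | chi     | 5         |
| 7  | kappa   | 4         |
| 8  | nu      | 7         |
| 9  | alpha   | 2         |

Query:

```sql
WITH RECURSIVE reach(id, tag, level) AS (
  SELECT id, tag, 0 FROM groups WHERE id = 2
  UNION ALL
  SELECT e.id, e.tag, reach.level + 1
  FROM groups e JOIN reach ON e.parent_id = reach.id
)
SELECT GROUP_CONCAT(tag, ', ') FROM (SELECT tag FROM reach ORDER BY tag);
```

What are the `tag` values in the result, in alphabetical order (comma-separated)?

Base: id=2 (omicron) at level 0.
Iteration 1: rows with parent_id in {2} -> zeta (id 3, level 1), alpha (id 9, level 1).
Iteration 2: rows with parent_id in {3,9} -> pi (id 4, level 2).
Iteration 3: rows with parent_id in {4} -> psi (id 5, level 3), kappa (id 7, level 3).
Iteration 4: rows with parent_id in {5,7} -> chi (id 6, level 4), nu (id 8, level 4).
Iteration 5: no rows with parent_id in {6,8}; recursion stops.

alpha, chi, kappa, nu, omicron, pi, psi, zeta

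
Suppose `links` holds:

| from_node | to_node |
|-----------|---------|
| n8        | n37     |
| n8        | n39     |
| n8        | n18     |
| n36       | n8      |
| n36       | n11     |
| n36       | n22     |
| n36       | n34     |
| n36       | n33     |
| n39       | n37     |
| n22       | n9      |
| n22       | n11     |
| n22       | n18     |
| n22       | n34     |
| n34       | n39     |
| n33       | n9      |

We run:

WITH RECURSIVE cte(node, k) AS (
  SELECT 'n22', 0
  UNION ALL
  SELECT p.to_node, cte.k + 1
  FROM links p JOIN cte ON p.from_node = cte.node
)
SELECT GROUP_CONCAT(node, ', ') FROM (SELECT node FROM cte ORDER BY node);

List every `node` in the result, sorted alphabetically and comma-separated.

Base: (n22, k=0).
Iteration 1: edges from {n22} -> (n11, k=1), (n18, k=1), (n34, k=1), (n9, k=1).
Iteration 2: edges from {n11,n18,n34,n9} -> (n39, k=2).
Iteration 3: edges from {n39} -> (n37, k=3).
Iteration 4: no outgoing edges from {n37}; recursion stops.

n11, n18, n22, n34, n37, n39, n9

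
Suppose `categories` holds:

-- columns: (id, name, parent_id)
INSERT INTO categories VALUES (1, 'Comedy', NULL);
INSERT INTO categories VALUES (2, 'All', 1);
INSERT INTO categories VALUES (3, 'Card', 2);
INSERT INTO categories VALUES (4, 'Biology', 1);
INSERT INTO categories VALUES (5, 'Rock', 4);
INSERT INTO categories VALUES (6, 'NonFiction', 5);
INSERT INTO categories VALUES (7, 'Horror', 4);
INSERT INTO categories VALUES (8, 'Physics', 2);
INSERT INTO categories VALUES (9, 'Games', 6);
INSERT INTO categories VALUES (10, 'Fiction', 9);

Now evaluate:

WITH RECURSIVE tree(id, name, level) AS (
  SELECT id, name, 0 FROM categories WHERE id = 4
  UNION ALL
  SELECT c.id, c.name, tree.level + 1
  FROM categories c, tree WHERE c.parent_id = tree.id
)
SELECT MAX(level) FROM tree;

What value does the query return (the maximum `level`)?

4

Base: id=4 (Biology) at level 0.
Iteration 1: rows with parent_id in {4} -> Rock (id 5, level 1), Horror (id 7, level 1).
Iteration 2: rows with parent_id in {5,7} -> NonFiction (id 6, level 2).
Iteration 3: rows with parent_id in {6} -> Games (id 9, level 3).
Iteration 4: rows with parent_id in {9} -> Fiction (id 10, level 4).
Iteration 5: no rows with parent_id in {10}; recursion stops.
level values: 0, 1, 1, 2, 3, 4; the maximum is 4.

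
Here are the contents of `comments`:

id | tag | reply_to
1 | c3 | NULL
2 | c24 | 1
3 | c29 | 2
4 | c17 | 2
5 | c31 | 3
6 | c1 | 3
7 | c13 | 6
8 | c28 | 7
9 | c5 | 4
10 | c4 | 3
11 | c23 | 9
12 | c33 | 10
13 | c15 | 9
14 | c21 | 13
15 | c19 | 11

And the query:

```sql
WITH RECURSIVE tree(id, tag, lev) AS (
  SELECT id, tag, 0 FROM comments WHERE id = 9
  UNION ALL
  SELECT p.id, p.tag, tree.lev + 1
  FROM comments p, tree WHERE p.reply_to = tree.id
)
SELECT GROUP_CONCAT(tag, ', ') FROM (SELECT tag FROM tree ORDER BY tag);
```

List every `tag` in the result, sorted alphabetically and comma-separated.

c15, c19, c21, c23, c5

Base: id=9 (c5) at lev 0.
Iteration 1: rows with reply_to in {9} -> c23 (id 11, lev 1), c15 (id 13, lev 1).
Iteration 2: rows with reply_to in {11,13} -> c21 (id 14, lev 2), c19 (id 15, lev 2).
Iteration 3: no rows with reply_to in {14,15}; recursion stops.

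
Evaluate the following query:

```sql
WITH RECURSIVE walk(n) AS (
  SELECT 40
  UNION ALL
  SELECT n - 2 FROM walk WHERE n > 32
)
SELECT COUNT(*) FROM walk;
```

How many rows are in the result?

5

Base: n=40.
Iteration 1: 40 > 32 holds -> n = 40 - 2 = 38.
Iteration 2: 38 > 32 holds -> n = 38 - 2 = 36.
Iteration 3: 36 > 32 holds -> n = 36 - 2 = 34.
Iteration 4: 34 > 32 holds -> n = 34 - 2 = 32.
Iteration 5: 32 > 32 fails; recursion stops.
Total rows emitted: 5.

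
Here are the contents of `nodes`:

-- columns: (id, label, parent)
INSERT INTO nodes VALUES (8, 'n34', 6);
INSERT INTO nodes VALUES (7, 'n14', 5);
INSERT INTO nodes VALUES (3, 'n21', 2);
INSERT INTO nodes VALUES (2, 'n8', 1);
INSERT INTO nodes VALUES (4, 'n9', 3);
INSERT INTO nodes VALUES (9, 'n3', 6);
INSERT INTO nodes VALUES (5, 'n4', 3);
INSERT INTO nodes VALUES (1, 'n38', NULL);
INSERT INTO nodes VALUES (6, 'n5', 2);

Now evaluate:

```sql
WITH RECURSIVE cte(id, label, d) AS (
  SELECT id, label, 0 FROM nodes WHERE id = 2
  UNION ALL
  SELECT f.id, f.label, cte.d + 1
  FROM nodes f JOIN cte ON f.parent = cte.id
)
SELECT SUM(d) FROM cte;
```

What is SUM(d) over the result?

Base: id=2 (n8) at d 0.
Iteration 1: rows with parent in {2} -> n21 (id 3, d 1), n5 (id 6, d 1).
Iteration 2: rows with parent in {3,6} -> n9 (id 4, d 2), n4 (id 5, d 2), n34 (id 8, d 2), n3 (id 9, d 2).
Iteration 3: rows with parent in {4,5,8,9} -> n14 (id 7, d 3).
Iteration 4: no rows with parent in {7}; recursion stops.
SUM(d) = 0 + 1 + 1 + 2 + 2 + 2 + 2 + 3 = 13.

13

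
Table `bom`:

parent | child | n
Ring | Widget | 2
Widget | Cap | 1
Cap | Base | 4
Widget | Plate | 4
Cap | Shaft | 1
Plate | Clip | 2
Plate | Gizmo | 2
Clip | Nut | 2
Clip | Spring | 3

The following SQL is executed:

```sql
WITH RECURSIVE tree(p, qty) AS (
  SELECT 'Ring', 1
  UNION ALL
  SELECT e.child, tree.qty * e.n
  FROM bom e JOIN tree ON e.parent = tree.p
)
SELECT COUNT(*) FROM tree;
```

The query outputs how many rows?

10

Base: (Ring, qty=1).
Iteration 1: components of {Ring} -> Widget = 1*2 = 2.
Iteration 2: components of {Widget} -> Cap = 2*1 = 2, Plate = 2*4 = 8.
Iteration 3: components of {Cap,Plate} -> Base = 2*4 = 8, Clip = 8*2 = 16, Gizmo = 8*2 = 16, Shaft = 2*1 = 2.
Iteration 4: components of {Base,Clip,Gizmo,Shaft} -> Nut = 16*2 = 32, Spring = 16*3 = 48.
Iteration 5: no further components; recursion stops.
Total rows emitted: 10.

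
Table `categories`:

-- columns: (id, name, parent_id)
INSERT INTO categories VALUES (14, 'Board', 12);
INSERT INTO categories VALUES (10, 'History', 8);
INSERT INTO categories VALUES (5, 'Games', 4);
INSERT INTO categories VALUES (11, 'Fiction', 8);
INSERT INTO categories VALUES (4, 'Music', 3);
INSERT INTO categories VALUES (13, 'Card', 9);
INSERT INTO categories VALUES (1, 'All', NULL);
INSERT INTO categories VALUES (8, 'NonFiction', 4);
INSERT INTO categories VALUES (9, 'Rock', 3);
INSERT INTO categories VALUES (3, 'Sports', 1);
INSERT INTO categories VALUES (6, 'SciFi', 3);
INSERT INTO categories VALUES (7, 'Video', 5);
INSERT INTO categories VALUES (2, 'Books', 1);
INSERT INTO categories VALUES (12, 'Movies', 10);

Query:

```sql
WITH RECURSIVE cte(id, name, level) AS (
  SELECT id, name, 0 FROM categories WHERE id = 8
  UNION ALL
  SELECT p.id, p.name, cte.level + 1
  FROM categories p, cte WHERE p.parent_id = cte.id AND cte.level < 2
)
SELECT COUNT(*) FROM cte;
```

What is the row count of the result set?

Base: id=8 (NonFiction) at level 0.
Iteration 1: rows with parent_id in {8} -> History (id 10, level 1), Fiction (id 11, level 1).
Iteration 2: rows with parent_id in {10,11} -> Movies (id 12, level 2).
Iteration 3: level < 2 fails for all current rows; recursion stops.
Total rows emitted: 4.

4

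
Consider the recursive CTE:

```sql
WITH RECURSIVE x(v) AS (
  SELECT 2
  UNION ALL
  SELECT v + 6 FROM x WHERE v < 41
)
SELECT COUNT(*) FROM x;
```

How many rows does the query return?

Base: v=2.
Iteration 1: 2 < 41 holds -> v = 2 + 6 = 8.
Iteration 2: 8 < 41 holds -> v = 8 + 6 = 14.
Iteration 3: 14 < 41 holds -> v = 14 + 6 = 20.
Iteration 4: 20 < 41 holds -> v = 20 + 6 = 26.
Iteration 5: 26 < 41 holds -> v = 26 + 6 = 32.
Iteration 6: 32 < 41 holds -> v = 32 + 6 = 38.
Iteration 7: 38 < 41 holds -> v = 38 + 6 = 44.
Iteration 8: 44 < 41 fails; recursion stops.
Total rows emitted: 8.

8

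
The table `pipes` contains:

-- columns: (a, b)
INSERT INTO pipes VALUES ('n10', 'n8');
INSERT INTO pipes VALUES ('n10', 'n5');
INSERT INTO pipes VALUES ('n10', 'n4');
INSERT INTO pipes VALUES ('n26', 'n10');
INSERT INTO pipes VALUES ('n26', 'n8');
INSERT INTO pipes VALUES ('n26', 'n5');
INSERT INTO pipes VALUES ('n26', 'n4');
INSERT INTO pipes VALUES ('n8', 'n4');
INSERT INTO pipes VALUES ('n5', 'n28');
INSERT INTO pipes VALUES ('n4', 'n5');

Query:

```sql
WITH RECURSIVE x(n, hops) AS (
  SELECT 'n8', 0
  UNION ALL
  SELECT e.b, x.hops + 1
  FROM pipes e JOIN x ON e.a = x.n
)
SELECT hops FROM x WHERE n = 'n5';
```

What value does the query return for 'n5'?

Base: (n8, hops=0).
Iteration 1: edges from {n8} -> (n4, hops=1).
Iteration 2: edges from {n4} -> (n5, hops=2).
Iteration 3: edges from {n5} -> (n28, hops=3).
Iteration 4: no outgoing edges from {n28}; recursion stops.

2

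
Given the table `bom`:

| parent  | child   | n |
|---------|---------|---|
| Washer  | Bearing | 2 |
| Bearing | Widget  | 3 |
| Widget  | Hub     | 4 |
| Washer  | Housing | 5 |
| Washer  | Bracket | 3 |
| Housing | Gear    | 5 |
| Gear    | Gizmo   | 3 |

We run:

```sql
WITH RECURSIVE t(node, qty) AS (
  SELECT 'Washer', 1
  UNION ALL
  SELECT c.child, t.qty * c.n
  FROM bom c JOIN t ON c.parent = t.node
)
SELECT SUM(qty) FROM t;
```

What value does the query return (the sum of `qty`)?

Base: (Washer, qty=1).
Iteration 1: components of {Washer} -> Bearing = 1*2 = 2, Bracket = 1*3 = 3, Housing = 1*5 = 5.
Iteration 2: components of {Bearing,Bracket,Housing} -> Gear = 5*5 = 25, Widget = 2*3 = 6.
Iteration 3: components of {Gear,Widget} -> Gizmo = 25*3 = 75, Hub = 6*4 = 24.
Iteration 4: no further components; recursion stops.
SUM(qty) = 1 + 2 + 5 + 3 + 6 + 25 + 24 + 75 = 141.

141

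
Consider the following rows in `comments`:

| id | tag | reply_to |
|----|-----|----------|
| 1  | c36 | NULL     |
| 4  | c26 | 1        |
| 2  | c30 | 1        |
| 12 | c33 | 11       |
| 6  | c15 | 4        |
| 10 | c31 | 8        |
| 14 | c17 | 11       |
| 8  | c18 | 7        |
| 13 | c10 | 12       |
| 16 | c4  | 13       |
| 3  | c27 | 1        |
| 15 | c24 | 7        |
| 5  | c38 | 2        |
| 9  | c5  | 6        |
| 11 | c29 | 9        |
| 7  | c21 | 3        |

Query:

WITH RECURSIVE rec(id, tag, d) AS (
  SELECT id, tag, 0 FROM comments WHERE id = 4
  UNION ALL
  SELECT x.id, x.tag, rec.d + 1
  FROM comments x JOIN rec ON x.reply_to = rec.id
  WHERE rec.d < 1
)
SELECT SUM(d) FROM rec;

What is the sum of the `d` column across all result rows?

1

Base: id=4 (c26) at d 0.
Iteration 1: rows with reply_to in {4} -> c15 (id 6, d 1).
Iteration 2: d < 1 fails for all current rows; recursion stops.
SUM(d) = 0 + 1 = 1.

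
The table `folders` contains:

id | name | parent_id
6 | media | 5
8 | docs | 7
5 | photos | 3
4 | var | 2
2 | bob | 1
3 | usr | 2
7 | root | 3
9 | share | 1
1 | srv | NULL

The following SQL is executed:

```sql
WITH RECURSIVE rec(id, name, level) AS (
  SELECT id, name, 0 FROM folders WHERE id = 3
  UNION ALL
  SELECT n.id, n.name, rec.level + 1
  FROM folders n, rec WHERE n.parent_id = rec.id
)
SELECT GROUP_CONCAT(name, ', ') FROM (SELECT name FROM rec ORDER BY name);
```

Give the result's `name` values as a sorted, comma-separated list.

docs, media, photos, root, usr

Base: id=3 (usr) at level 0.
Iteration 1: rows with parent_id in {3} -> photos (id 5, level 1), root (id 7, level 1).
Iteration 2: rows with parent_id in {5,7} -> media (id 6, level 2), docs (id 8, level 2).
Iteration 3: no rows with parent_id in {6,8}; recursion stops.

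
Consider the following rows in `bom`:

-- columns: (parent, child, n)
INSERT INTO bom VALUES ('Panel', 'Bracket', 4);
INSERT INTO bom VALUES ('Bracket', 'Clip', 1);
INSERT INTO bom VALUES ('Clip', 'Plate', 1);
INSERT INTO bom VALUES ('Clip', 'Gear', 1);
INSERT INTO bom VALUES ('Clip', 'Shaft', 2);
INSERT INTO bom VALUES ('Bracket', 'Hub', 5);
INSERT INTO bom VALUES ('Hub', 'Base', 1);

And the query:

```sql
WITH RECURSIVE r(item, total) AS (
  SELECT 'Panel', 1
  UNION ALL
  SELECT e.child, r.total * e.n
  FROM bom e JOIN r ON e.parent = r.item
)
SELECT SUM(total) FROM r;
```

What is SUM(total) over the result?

65

Base: (Panel, total=1).
Iteration 1: components of {Panel} -> Bracket = 1*4 = 4.
Iteration 2: components of {Bracket} -> Clip = 4*1 = 4, Hub = 4*5 = 20.
Iteration 3: components of {Clip,Hub} -> Base = 20*1 = 20, Gear = 4*1 = 4, Plate = 4*1 = 4, Shaft = 4*2 = 8.
Iteration 4: no further components; recursion stops.
SUM(total) = 1 + 4 + 4 + 20 + 4 + 4 + 8 + 20 = 65.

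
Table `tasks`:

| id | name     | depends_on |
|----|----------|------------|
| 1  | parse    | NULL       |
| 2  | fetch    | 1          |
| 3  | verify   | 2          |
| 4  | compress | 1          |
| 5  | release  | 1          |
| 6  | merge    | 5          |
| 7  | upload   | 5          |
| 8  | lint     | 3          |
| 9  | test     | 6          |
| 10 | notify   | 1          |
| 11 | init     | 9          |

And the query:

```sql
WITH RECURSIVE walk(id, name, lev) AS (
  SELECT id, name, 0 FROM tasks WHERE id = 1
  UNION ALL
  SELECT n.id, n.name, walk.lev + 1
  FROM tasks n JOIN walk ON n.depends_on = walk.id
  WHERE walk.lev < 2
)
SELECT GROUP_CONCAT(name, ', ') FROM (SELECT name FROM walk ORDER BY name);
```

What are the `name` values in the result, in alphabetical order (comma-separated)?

compress, fetch, merge, notify, parse, release, upload, verify

Base: id=1 (parse) at lev 0.
Iteration 1: rows with depends_on in {1} -> fetch (id 2, lev 1), compress (id 4, lev 1), release (id 5, lev 1), notify (id 10, lev 1).
Iteration 2: rows with depends_on in {2,4,5,10} -> verify (id 3, lev 2), merge (id 6, lev 2), upload (id 7, lev 2).
Iteration 3: lev < 2 fails for all current rows; recursion stops.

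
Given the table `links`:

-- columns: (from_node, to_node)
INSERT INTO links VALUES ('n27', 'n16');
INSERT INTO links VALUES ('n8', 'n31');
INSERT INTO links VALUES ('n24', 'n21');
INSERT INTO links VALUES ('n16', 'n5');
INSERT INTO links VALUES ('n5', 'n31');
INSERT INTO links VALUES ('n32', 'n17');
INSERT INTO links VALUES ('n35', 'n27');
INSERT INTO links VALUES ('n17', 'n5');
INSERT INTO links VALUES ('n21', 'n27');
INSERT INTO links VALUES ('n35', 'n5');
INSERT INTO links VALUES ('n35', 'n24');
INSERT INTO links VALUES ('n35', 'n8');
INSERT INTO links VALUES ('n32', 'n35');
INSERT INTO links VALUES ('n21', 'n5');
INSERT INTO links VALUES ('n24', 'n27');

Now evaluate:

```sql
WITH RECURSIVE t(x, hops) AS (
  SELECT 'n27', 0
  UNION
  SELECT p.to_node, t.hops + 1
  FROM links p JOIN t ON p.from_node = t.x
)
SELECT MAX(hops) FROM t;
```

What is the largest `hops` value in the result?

3

Base: (n27, hops=0).
Iteration 1: edges from {n27} -> (n16, hops=1).
Iteration 2: edges from {n16} -> (n5, hops=2).
Iteration 3: edges from {n5} -> (n31, hops=3).
Iteration 4: no outgoing edges from {n31}; recursion stops.
hops values: 0, 1, 2, 3; the maximum is 3.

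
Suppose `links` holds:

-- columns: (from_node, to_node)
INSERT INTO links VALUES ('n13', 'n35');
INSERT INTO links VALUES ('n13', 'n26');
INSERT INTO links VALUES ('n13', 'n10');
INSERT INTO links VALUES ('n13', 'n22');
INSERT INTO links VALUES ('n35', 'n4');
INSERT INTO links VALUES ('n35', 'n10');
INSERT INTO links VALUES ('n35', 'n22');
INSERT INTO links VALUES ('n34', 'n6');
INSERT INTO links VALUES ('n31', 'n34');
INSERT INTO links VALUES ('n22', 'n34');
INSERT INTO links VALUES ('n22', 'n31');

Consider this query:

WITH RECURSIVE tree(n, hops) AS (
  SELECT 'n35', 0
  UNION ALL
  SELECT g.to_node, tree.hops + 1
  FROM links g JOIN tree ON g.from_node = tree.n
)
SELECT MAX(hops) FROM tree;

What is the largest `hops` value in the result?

Base: (n35, hops=0).
Iteration 1: edges from {n35} -> (n10, hops=1), (n22, hops=1), (n4, hops=1).
Iteration 2: edges from {n10,n22,n4} -> (n31, hops=2), (n34, hops=2).
Iteration 3: edges from {n31,n34} -> (n34, hops=3), (n6, hops=3).
Iteration 4: edges from {n34,n6} -> (n6, hops=4).
Iteration 5: no outgoing edges from {n6}; recursion stops.
hops values: 0, 1, 1, 1, 2, 2, 3, 3, 4; the maximum is 4.

4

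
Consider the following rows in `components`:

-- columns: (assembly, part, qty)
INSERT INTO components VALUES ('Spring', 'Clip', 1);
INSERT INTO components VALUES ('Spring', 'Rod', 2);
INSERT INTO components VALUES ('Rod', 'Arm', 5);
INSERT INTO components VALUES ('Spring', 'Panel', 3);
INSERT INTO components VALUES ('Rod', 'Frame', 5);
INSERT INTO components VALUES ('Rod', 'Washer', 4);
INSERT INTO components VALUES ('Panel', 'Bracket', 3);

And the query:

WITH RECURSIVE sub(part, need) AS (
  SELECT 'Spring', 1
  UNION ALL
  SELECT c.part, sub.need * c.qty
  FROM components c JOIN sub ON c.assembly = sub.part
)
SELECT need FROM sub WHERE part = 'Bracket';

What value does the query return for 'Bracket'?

Base: (Spring, need=1).
Iteration 1: components of {Spring} -> Clip = 1*1 = 1, Panel = 1*3 = 3, Rod = 1*2 = 2.
Iteration 2: components of {Clip,Panel,Rod} -> Arm = 2*5 = 10, Bracket = 3*3 = 9, Frame = 2*5 = 10, Washer = 2*4 = 8.
Iteration 3: no further components; recursion stops.

9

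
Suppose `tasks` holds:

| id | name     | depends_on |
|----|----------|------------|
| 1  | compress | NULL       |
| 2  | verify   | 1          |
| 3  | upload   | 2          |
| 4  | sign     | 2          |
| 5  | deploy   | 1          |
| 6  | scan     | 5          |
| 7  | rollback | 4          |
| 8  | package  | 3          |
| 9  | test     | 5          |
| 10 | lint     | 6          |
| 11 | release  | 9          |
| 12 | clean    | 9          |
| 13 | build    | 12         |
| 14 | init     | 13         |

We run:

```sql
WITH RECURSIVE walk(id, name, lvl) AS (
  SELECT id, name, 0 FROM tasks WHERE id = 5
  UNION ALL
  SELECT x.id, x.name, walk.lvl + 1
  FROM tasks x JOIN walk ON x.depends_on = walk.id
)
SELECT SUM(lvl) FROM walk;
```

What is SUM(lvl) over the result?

15

Base: id=5 (deploy) at lvl 0.
Iteration 1: rows with depends_on in {5} -> scan (id 6, lvl 1), test (id 9, lvl 1).
Iteration 2: rows with depends_on in {6,9} -> lint (id 10, lvl 2), release (id 11, lvl 2), clean (id 12, lvl 2).
Iteration 3: rows with depends_on in {10,11,12} -> build (id 13, lvl 3).
Iteration 4: rows with depends_on in {13} -> init (id 14, lvl 4).
Iteration 5: no rows with depends_on in {14}; recursion stops.
SUM(lvl) = 0 + 1 + 1 + 2 + 2 + 2 + 3 + 4 = 15.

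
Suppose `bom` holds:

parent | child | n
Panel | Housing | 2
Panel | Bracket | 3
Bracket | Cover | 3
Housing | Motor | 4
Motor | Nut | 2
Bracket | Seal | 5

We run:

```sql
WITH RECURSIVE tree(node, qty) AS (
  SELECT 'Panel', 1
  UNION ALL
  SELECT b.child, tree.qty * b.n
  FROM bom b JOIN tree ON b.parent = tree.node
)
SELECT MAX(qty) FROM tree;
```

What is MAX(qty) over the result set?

16

Base: (Panel, qty=1).
Iteration 1: components of {Panel} -> Bracket = 1*3 = 3, Housing = 1*2 = 2.
Iteration 2: components of {Bracket,Housing} -> Cover = 3*3 = 9, Motor = 2*4 = 8, Seal = 3*5 = 15.
Iteration 3: components of {Cover,Motor,Seal} -> Nut = 8*2 = 16.
Iteration 4: no further components; recursion stops.
qty values: 1, 2, 3, 8, 9, 15, 16; the maximum is 16.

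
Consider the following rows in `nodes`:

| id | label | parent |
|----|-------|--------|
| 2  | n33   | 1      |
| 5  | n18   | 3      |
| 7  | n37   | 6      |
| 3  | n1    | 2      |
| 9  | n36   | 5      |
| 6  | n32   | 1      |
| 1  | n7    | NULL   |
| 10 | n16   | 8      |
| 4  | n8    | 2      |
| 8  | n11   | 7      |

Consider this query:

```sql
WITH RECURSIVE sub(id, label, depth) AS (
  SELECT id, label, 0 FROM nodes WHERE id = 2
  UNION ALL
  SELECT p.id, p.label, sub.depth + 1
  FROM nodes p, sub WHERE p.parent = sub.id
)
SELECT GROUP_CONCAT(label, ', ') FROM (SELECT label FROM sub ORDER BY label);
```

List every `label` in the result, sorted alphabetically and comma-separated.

Base: id=2 (n33) at depth 0.
Iteration 1: rows with parent in {2} -> n1 (id 3, depth 1), n8 (id 4, depth 1).
Iteration 2: rows with parent in {3,4} -> n18 (id 5, depth 2).
Iteration 3: rows with parent in {5} -> n36 (id 9, depth 3).
Iteration 4: no rows with parent in {9}; recursion stops.

n1, n18, n33, n36, n8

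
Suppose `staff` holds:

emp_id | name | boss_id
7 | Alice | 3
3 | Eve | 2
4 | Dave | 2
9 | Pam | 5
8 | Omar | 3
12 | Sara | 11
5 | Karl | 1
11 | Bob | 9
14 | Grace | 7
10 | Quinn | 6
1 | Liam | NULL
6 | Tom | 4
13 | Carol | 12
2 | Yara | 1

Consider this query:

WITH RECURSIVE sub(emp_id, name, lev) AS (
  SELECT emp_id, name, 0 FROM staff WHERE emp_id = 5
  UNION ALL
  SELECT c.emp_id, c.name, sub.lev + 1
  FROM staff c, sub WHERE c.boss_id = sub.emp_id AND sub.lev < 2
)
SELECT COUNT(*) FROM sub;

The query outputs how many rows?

3

Base: emp_id=5 (Karl) at lev 0.
Iteration 1: rows with boss_id in {5} -> Pam (id 9, lev 1).
Iteration 2: rows with boss_id in {9} -> Bob (id 11, lev 2).
Iteration 3: lev < 2 fails for all current rows; recursion stops.
Total rows emitted: 3.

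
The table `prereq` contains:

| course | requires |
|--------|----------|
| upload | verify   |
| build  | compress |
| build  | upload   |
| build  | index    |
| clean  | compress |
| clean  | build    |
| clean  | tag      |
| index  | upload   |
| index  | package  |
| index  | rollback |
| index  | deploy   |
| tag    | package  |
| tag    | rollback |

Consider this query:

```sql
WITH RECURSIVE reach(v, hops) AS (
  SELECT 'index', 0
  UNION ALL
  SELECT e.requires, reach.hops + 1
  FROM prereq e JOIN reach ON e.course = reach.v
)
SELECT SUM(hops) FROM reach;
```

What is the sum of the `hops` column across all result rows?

6

Base: (index, hops=0).
Iteration 1: edges from {index} -> (deploy, hops=1), (package, hops=1), (rollback, hops=1), (upload, hops=1).
Iteration 2: edges from {deploy,package,rollback,upload} -> (verify, hops=2).
Iteration 3: no outgoing edges from {verify}; recursion stops.
SUM(hops) = 0 + 1 + 1 + 1 + 1 + 2 = 6.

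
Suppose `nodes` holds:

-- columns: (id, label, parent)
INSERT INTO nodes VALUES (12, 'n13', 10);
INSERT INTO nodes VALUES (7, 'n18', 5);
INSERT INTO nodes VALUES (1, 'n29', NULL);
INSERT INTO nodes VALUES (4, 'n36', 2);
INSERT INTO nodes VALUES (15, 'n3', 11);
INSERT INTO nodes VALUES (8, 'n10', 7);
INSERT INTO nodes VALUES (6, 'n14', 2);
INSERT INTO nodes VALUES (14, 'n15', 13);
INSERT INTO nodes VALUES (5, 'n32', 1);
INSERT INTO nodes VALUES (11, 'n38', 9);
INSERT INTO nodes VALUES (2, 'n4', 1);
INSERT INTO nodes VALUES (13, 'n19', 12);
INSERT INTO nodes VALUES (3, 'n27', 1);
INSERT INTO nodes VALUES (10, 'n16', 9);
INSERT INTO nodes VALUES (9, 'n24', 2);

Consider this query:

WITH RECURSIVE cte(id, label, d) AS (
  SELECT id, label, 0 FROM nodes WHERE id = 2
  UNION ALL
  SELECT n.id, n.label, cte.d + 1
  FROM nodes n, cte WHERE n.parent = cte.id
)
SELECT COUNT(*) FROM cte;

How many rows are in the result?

Base: id=2 (n4) at d 0.
Iteration 1: rows with parent in {2} -> n36 (id 4, d 1), n14 (id 6, d 1), n24 (id 9, d 1).
Iteration 2: rows with parent in {4,6,9} -> n16 (id 10, d 2), n38 (id 11, d 2).
Iteration 3: rows with parent in {10,11} -> n13 (id 12, d 3), n3 (id 15, d 3).
Iteration 4: rows with parent in {12,15} -> n19 (id 13, d 4).
Iteration 5: rows with parent in {13} -> n15 (id 14, d 5).
Iteration 6: no rows with parent in {14}; recursion stops.
Total rows emitted: 10.

10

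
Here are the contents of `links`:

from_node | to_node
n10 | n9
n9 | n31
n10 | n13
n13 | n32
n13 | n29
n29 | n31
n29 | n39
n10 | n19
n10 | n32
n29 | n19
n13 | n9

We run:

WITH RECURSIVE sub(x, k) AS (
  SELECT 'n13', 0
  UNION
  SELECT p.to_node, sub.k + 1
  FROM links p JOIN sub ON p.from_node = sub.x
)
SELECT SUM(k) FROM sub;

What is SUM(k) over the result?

9

Base: (n13, k=0).
Iteration 1: edges from {n13} -> (n29, k=1), (n32, k=1), (n9, k=1).
Iteration 2: edges from {n29,n32,n9} -> (n19, k=2), (n31, k=2), (n39, k=2). [UNION drops 1 duplicate row(s)]
Iteration 3: no outgoing edges from {n19,n31,n39}; recursion stops.
SUM(k) = 0 + 1 + 1 + 1 + 2 + 2 + 2 = 9.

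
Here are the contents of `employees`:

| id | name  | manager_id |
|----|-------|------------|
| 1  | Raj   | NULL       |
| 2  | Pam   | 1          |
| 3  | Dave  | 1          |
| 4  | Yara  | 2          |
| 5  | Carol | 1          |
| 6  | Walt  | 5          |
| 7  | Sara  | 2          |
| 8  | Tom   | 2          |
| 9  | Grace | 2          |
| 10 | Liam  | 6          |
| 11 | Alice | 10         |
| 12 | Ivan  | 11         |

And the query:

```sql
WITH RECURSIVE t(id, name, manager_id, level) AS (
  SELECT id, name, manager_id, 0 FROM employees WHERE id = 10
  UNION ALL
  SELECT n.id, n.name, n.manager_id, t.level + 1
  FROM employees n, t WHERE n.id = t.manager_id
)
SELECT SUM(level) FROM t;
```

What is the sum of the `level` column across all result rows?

Base: id=10 (Liam), manager_id=6, level 0.
Iteration 1: join on id=6 -> Walt (id 6, manager_id=5, level 1).
Iteration 2: join on id=5 -> Carol (id 5, manager_id=1, level 2).
Iteration 3: join on id=1 -> Raj (id 1, manager_id=NULL, level 3).
Iteration 4: manager_id is NULL; no match; recursion stops.
SUM(level) = 0 + 1 + 2 + 3 = 6.

6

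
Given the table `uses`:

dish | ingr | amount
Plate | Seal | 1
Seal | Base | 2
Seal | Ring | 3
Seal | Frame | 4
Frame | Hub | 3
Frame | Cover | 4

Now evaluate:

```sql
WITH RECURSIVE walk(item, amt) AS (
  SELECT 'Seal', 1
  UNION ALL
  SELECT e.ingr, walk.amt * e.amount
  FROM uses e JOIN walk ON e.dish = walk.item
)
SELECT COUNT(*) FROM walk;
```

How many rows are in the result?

Base: (Seal, amt=1).
Iteration 1: components of {Seal} -> Base = 1*2 = 2, Frame = 1*4 = 4, Ring = 1*3 = 3.
Iteration 2: components of {Base,Frame,Ring} -> Cover = 4*4 = 16, Hub = 4*3 = 12.
Iteration 3: no further components; recursion stops.
Total rows emitted: 6.

6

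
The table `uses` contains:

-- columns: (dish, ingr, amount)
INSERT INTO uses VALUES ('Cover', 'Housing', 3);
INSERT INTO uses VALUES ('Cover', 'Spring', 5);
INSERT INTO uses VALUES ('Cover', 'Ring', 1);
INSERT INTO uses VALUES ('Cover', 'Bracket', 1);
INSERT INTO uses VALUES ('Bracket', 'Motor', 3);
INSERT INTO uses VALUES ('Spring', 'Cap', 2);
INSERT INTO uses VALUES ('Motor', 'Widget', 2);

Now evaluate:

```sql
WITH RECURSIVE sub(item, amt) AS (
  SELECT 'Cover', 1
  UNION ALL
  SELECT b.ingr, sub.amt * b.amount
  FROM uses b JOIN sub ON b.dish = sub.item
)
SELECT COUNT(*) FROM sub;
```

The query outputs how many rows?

8

Base: (Cover, amt=1).
Iteration 1: components of {Cover} -> Bracket = 1*1 = 1, Housing = 1*3 = 3, Ring = 1*1 = 1, Spring = 1*5 = 5.
Iteration 2: components of {Bracket,Housing,Ring,Spring} -> Cap = 5*2 = 10, Motor = 1*3 = 3.
Iteration 3: components of {Cap,Motor} -> Widget = 3*2 = 6.
Iteration 4: no further components; recursion stops.
Total rows emitted: 8.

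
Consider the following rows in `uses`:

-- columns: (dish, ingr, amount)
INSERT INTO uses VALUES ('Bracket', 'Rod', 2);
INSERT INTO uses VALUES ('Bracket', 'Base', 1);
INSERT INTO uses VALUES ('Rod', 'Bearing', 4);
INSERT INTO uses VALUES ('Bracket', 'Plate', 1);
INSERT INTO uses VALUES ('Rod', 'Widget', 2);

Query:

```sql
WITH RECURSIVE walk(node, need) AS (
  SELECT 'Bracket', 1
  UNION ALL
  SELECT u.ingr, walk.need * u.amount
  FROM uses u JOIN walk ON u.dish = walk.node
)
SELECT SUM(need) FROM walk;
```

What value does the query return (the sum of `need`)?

Base: (Bracket, need=1).
Iteration 1: components of {Bracket} -> Base = 1*1 = 1, Plate = 1*1 = 1, Rod = 1*2 = 2.
Iteration 2: components of {Base,Plate,Rod} -> Bearing = 2*4 = 8, Widget = 2*2 = 4.
Iteration 3: no further components; recursion stops.
SUM(need) = 1 + 2 + 1 + 1 + 8 + 4 = 17.

17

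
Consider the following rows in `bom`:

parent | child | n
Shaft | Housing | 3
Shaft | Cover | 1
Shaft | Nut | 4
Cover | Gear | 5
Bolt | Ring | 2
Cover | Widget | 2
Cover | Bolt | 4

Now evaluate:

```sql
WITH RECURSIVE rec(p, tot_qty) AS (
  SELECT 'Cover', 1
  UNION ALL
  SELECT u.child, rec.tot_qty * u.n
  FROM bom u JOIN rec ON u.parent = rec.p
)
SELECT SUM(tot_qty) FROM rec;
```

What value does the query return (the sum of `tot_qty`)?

20

Base: (Cover, tot_qty=1).
Iteration 1: components of {Cover} -> Bolt = 1*4 = 4, Gear = 1*5 = 5, Widget = 1*2 = 2.
Iteration 2: components of {Bolt,Gear,Widget} -> Ring = 4*2 = 8.
Iteration 3: no further components; recursion stops.
SUM(tot_qty) = 1 + 5 + 2 + 4 + 8 = 20.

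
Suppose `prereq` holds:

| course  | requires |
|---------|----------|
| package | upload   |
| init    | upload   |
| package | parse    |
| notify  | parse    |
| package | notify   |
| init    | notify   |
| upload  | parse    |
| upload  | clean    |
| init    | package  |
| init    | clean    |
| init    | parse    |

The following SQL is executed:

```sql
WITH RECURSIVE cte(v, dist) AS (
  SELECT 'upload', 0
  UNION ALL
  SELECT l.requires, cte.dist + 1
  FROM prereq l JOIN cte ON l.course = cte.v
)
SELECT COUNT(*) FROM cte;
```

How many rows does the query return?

3

Base: (upload, dist=0).
Iteration 1: edges from {upload} -> (clean, dist=1), (parse, dist=1).
Iteration 2: no outgoing edges from {clean,parse}; recursion stops.
Total rows emitted: 3.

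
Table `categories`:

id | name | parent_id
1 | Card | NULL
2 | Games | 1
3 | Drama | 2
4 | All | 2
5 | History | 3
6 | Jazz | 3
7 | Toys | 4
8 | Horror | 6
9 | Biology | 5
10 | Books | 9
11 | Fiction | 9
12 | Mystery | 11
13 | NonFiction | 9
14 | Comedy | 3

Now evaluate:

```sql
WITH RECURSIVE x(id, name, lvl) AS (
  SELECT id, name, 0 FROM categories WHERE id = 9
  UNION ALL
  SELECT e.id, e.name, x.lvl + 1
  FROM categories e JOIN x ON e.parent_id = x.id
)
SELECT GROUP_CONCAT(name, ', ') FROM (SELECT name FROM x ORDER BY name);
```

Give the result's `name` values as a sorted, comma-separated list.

Biology, Books, Fiction, Mystery, NonFiction

Base: id=9 (Biology) at lvl 0.
Iteration 1: rows with parent_id in {9} -> Books (id 10, lvl 1), Fiction (id 11, lvl 1), NonFiction (id 13, lvl 1).
Iteration 2: rows with parent_id in {10,11,13} -> Mystery (id 12, lvl 2).
Iteration 3: no rows with parent_id in {12}; recursion stops.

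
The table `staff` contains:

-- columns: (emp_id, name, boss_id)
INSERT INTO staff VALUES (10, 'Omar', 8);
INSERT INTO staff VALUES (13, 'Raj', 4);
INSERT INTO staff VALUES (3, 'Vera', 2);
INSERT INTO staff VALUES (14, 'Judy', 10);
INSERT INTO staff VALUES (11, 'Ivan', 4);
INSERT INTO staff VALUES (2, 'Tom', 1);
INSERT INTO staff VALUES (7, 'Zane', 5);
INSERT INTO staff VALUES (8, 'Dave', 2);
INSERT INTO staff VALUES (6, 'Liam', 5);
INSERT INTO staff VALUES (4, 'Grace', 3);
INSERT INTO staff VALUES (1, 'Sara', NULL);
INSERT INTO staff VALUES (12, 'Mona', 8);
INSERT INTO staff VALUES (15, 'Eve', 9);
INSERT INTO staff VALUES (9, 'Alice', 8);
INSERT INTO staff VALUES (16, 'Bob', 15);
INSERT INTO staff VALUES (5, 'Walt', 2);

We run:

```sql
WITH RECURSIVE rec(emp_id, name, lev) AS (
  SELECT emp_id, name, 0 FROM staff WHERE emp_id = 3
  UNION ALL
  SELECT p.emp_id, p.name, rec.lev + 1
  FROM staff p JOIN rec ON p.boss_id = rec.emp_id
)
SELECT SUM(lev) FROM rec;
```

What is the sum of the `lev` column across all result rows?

Base: emp_id=3 (Vera) at lev 0.
Iteration 1: rows with boss_id in {3} -> Grace (id 4, lev 1).
Iteration 2: rows with boss_id in {4} -> Ivan (id 11, lev 2), Raj (id 13, lev 2).
Iteration 3: no rows with boss_id in {11,13}; recursion stops.
SUM(lev) = 0 + 1 + 2 + 2 = 5.

5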